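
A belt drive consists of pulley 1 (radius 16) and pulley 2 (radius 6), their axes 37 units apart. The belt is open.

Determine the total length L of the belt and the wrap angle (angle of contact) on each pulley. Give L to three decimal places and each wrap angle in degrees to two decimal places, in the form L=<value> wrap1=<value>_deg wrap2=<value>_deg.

L=145.835 wrap1=211.36_deg wrap2=148.64_deg

open belt: β = asin((r2−r1)/C) = asin(-10/37) = -15.6804°
wrap1 = π − 2β = 211.3607°
wrap2 = π + 2β = 148.6393°
tangent length = C·cosβ = 35.6230
L = r1·wrap1 + r2·wrap2 + 2·C·cosβ = 16·3.6889 + 6·2.5942 + 2·35.6230 = 145.8346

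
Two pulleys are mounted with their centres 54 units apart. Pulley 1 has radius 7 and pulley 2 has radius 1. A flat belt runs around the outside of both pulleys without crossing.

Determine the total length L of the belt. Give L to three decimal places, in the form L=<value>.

L=133.800

open belt: β = asin((r2−r1)/C) = asin(-6/54) = -6.3794°
wrap1 = π − 2β = 192.7587°
wrap2 = π + 2β = 167.2413°
tangent length = C·cosβ = 53.6656
L = r1·wrap1 + r2·wrap2 + 2·C·cosβ = 7·3.3643 + 1·2.9189 + 2·53.6656 = 133.8001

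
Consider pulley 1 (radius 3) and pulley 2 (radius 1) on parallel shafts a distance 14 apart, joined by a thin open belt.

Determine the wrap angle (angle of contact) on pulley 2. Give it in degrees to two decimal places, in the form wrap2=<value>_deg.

open belt: β = asin((r2−r1)/C) = asin(-2/14) = -8.2132°
wrap1 = π − 2β = 196.4264°
wrap2 = π + 2β = 163.5736°

wrap2=163.57_deg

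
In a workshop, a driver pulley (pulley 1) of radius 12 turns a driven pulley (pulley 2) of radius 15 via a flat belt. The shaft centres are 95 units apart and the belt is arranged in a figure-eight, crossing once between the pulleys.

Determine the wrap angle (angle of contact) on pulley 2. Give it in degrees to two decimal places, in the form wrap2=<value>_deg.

crossed belt: β = asin((r1+r2)/C) = asin(27/95) = 16.5117°
wrap1 = wrap2 = π + 2β = 213.0233°

wrap2=213.02_deg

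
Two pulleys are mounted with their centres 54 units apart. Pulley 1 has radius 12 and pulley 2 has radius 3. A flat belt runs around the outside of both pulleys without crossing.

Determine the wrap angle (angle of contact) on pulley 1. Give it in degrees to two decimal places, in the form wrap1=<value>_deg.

wrap1=199.19_deg

open belt: β = asin((r2−r1)/C) = asin(-9/54) = -9.5941°
wrap1 = π − 2β = 199.1881°
wrap2 = π + 2β = 160.8119°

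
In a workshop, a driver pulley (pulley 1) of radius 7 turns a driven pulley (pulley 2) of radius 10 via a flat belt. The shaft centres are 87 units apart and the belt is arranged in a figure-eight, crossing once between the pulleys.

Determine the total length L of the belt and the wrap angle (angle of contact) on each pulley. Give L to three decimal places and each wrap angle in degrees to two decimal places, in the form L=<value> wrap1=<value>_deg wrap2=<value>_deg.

L=230.740 wrap1=202.54_deg wrap2=202.54_deg

crossed belt: β = asin((r1+r2)/C) = asin(17/87) = 11.2682°
wrap1 = wrap2 = π + 2β = 202.5365°
tangent length = C·cosβ = 85.3229
L = (r1+r2)·wrap + 2·C·cosβ = 17·3.5349 + 2·85.3229 = 230.7396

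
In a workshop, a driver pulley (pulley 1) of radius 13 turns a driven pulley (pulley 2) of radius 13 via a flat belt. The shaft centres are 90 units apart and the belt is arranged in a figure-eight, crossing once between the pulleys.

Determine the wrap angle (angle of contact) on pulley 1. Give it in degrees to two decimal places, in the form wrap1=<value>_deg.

crossed belt: β = asin((r1+r2)/C) = asin(26/90) = 16.7914°
wrap1 = wrap2 = π + 2β = 213.5829°

wrap1=213.58_deg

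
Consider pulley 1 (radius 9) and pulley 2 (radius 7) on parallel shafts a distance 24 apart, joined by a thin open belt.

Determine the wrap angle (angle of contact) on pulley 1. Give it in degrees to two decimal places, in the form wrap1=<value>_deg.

wrap1=189.56_deg

open belt: β = asin((r2−r1)/C) = asin(-2/24) = -4.7802°
wrap1 = π − 2β = 189.5604°
wrap2 = π + 2β = 170.4396°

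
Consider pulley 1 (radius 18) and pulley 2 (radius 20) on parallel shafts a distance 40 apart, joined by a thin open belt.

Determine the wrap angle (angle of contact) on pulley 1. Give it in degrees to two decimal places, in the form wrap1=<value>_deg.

open belt: β = asin((r2−r1)/C) = asin(2/40) = 2.8660°
wrap1 = π − 2β = 174.2680°
wrap2 = π + 2β = 185.7320°

wrap1=174.27_deg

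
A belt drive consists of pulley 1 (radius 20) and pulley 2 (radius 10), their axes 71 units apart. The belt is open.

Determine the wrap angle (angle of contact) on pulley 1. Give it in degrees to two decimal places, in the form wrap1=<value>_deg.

open belt: β = asin((r2−r1)/C) = asin(-10/71) = -8.0967°
wrap1 = π − 2β = 196.1935°
wrap2 = π + 2β = 163.8065°

wrap1=196.19_deg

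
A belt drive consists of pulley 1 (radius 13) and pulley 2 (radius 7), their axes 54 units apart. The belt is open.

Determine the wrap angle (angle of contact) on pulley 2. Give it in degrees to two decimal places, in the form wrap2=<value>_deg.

open belt: β = asin((r2−r1)/C) = asin(-6/54) = -6.3794°
wrap1 = π − 2β = 192.7587°
wrap2 = π + 2β = 167.2413°

wrap2=167.24_deg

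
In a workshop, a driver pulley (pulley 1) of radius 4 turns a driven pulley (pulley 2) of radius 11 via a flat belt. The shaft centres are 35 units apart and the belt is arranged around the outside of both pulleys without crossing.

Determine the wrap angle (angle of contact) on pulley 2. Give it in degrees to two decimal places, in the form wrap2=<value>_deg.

wrap2=203.07_deg

open belt: β = asin((r2−r1)/C) = asin(7/35) = 11.5370°
wrap1 = π − 2β = 156.9261°
wrap2 = π + 2β = 203.0739°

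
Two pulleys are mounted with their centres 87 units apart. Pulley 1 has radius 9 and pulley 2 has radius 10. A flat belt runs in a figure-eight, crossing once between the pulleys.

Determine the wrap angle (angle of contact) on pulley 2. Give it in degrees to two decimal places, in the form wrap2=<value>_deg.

wrap2=205.23_deg

crossed belt: β = asin((r1+r2)/C) = asin(19/87) = 12.6145°
wrap1 = wrap2 = π + 2β = 205.2291°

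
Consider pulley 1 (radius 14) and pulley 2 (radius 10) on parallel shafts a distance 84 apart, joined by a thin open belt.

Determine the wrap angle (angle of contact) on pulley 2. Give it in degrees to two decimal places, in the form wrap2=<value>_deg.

open belt: β = asin((r2−r1)/C) = asin(-4/84) = -2.7294°
wrap1 = π − 2β = 185.4588°
wrap2 = π + 2β = 174.5412°

wrap2=174.54_deg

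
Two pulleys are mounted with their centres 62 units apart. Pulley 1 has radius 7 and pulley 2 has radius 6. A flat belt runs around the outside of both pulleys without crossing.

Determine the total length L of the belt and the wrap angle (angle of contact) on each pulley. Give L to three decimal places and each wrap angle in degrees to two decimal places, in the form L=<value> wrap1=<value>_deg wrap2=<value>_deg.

L=164.857 wrap1=181.85_deg wrap2=178.15_deg

open belt: β = asin((r2−r1)/C) = asin(-1/62) = -0.9242°
wrap1 = π − 2β = 181.8483°
wrap2 = π + 2β = 178.1517°
tangent length = C·cosβ = 61.9919
L = r1·wrap1 + r2·wrap2 + 2·C·cosβ = 7·3.1739 + 6·3.1093 + 2·61.9919 = 164.8568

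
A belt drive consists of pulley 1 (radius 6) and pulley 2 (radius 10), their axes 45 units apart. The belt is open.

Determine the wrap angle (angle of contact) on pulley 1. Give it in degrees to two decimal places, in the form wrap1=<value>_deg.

open belt: β = asin((r2−r1)/C) = asin(4/45) = 5.0997°
wrap1 = π − 2β = 169.8006°
wrap2 = π + 2β = 190.1994°

wrap1=169.80_deg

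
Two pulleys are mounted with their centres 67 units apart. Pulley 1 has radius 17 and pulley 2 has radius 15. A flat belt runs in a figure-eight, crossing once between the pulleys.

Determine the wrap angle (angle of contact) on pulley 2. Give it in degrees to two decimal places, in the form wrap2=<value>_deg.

wrap2=237.06_deg

crossed belt: β = asin((r1+r2)/C) = asin(32/67) = 28.5295°
wrap1 = wrap2 = π + 2β = 237.0591°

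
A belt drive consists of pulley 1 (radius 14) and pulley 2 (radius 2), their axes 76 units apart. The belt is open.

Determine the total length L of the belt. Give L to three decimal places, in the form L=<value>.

L=204.164

open belt: β = asin((r2−r1)/C) = asin(-12/76) = -9.0847°
wrap1 = π − 2β = 198.1694°
wrap2 = π + 2β = 161.8306°
tangent length = C·cosβ = 75.0467
L = r1·wrap1 + r2·wrap2 + 2·C·cosβ = 14·3.4587 + 2·2.8245 + 2·75.0467 = 204.1642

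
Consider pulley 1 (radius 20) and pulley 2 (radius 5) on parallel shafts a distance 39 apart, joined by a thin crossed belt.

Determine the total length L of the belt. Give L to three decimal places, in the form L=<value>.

L=173.198

crossed belt: β = asin((r1+r2)/C) = asin(25/39) = 39.8683°
wrap1 = wrap2 = π + 2β = 259.7367°
tangent length = C·cosβ = 29.9333
L = (r1+r2)·wrap + 2·C·cosβ = 25·4.5333 + 2·29.9333 = 173.1980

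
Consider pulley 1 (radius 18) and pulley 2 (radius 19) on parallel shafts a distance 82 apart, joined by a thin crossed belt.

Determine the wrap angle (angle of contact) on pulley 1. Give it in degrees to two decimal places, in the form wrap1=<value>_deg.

wrap1=233.64_deg

crossed belt: β = asin((r1+r2)/C) = asin(37/82) = 26.8220°
wrap1 = wrap2 = π + 2β = 233.6439°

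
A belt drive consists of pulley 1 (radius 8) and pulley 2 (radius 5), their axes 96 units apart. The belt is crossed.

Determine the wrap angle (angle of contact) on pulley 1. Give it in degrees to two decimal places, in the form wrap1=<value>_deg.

crossed belt: β = asin((r1+r2)/C) = asin(13/96) = 7.7827°
wrap1 = wrap2 = π + 2β = 195.5654°

wrap1=195.57_deg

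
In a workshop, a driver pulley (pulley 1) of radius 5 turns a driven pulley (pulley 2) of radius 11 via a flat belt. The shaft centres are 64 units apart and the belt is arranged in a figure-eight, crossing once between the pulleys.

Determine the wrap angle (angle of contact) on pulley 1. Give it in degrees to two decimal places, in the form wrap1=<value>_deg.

wrap1=208.96_deg

crossed belt: β = asin((r1+r2)/C) = asin(16/64) = 14.4775°
wrap1 = wrap2 = π + 2β = 208.9550°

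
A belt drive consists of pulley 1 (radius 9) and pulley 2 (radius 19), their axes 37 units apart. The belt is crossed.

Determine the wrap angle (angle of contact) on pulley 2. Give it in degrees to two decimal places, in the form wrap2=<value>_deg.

wrap2=278.36_deg

crossed belt: β = asin((r1+r2)/C) = asin(28/37) = 49.1791°
wrap1 = wrap2 = π + 2β = 278.3582°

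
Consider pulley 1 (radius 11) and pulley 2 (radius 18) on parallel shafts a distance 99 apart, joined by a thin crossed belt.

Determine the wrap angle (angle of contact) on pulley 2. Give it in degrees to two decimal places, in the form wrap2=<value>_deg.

wrap2=214.07_deg

crossed belt: β = asin((r1+r2)/C) = asin(29/99) = 17.0334°
wrap1 = wrap2 = π + 2β = 214.0668°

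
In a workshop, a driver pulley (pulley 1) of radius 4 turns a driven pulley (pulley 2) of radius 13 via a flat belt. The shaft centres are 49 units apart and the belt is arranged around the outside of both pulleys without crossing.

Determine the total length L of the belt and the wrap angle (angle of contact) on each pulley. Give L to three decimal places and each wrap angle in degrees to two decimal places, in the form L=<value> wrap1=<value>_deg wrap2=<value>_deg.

open belt: β = asin((r2−r1)/C) = asin(9/49) = 10.5838°
wrap1 = π − 2β = 158.8324°
wrap2 = π + 2β = 201.1676°
tangent length = C·cosβ = 48.1664
L = r1·wrap1 + r2·wrap2 + 2·C·cosβ = 4·2.7721 + 13·3.5110 + 2·48.1664 = 153.0648

L=153.065 wrap1=158.83_deg wrap2=201.17_deg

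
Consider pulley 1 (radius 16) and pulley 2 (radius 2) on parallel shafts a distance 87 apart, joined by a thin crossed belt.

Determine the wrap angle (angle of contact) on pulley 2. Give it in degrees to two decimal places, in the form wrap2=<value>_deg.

wrap2=203.88_deg

crossed belt: β = asin((r1+r2)/C) = asin(18/87) = 11.9405°
wrap1 = wrap2 = π + 2β = 203.8811°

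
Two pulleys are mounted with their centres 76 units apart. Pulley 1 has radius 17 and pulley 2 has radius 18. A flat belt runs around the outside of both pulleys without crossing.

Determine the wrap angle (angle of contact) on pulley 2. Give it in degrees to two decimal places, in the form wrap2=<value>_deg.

open belt: β = asin((r2−r1)/C) = asin(1/76) = 0.7539°
wrap1 = π − 2β = 178.4922°
wrap2 = π + 2β = 181.5078°

wrap2=181.51_deg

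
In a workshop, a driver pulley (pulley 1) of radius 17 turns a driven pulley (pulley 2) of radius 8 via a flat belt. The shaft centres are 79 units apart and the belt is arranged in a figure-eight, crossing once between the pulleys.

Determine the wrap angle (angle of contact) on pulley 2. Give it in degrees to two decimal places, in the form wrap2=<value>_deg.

wrap2=216.90_deg

crossed belt: β = asin((r1+r2)/C) = asin(25/79) = 18.4487°
wrap1 = wrap2 = π + 2β = 216.8974°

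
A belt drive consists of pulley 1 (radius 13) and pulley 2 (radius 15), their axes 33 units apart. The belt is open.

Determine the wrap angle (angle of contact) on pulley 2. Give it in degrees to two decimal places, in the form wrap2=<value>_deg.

open belt: β = asin((r2−r1)/C) = asin(2/33) = 3.4746°
wrap1 = π − 2β = 173.0508°
wrap2 = π + 2β = 186.9492°

wrap2=186.95_deg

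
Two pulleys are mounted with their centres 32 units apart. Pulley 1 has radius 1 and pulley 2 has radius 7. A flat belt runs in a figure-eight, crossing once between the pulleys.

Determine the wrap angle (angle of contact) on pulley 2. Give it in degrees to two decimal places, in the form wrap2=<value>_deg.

crossed belt: β = asin((r1+r2)/C) = asin(8/32) = 14.4775°
wrap1 = wrap2 = π + 2β = 208.9550°

wrap2=208.96_deg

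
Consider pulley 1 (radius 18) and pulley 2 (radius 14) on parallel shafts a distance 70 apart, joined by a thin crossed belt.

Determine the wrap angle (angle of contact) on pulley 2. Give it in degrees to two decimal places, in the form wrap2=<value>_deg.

wrap2=234.41_deg

crossed belt: β = asin((r1+r2)/C) = asin(32/70) = 27.2029°
wrap1 = wrap2 = π + 2β = 234.4058°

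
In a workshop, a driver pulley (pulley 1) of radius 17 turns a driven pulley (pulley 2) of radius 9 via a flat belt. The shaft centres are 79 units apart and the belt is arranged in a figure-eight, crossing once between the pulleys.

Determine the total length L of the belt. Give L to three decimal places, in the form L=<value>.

crossed belt: β = asin((r1+r2)/C) = asin(26/79) = 19.2150°
wrap1 = wrap2 = π + 2β = 218.4300°
tangent length = C·cosβ = 74.5989
L = (r1+r2)·wrap + 2·C·cosβ = 26·3.8123 + 2·74.5989 = 248.3182

L=248.318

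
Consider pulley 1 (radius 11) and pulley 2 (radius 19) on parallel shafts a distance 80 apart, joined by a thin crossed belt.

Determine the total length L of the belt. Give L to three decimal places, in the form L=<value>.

L=265.636

crossed belt: β = asin((r1+r2)/C) = asin(30/80) = 22.0243°
wrap1 = wrap2 = π + 2β = 224.0486°
tangent length = C·cosβ = 74.1620
L = (r1+r2)·wrap + 2·C·cosβ = 30·3.9104 + 2·74.1620 = 265.6356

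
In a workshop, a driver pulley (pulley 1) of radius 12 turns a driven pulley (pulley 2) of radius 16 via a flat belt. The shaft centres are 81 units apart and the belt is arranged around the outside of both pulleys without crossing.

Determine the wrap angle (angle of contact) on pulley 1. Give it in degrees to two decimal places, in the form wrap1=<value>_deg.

wrap1=174.34_deg

open belt: β = asin((r2−r1)/C) = asin(4/81) = 2.8306°
wrap1 = π − 2β = 174.3389°
wrap2 = π + 2β = 185.6611°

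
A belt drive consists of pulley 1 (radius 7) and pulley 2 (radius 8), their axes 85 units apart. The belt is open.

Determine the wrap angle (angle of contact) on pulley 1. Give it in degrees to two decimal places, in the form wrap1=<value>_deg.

open belt: β = asin((r2−r1)/C) = asin(1/85) = 0.6741°
wrap1 = π − 2β = 178.6518°
wrap2 = π + 2β = 181.3482°

wrap1=178.65_deg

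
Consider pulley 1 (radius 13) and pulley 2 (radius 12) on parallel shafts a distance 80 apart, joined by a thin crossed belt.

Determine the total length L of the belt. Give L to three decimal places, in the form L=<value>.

crossed belt: β = asin((r1+r2)/C) = asin(25/80) = 18.2100°
wrap1 = wrap2 = π + 2β = 216.4199°
tangent length = C·cosβ = 75.9934
L = (r1+r2)·wrap + 2·C·cosβ = 25·3.7772 + 2·75.9934 = 246.4178

L=246.418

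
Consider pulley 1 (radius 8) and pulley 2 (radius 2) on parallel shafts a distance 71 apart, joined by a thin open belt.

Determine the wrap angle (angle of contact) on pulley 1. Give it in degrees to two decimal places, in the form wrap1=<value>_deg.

open belt: β = asin((r2−r1)/C) = asin(-6/71) = -4.8477°
wrap1 = π − 2β = 189.6954°
wrap2 = π + 2β = 170.3046°

wrap1=189.70_deg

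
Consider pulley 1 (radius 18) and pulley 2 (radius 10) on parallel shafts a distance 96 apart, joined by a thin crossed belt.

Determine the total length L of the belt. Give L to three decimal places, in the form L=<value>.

crossed belt: β = asin((r1+r2)/C) = asin(28/96) = 16.9578°
wrap1 = wrap2 = π + 2β = 213.9155°
tangent length = C·cosβ = 91.8259
L = (r1+r2)·wrap + 2·C·cosβ = 28·3.7335 + 2·91.8259 = 288.1907

L=288.191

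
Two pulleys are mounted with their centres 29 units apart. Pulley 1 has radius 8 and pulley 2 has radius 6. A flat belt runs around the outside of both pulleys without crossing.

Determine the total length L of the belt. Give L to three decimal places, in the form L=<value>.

L=102.120

open belt: β = asin((r2−r1)/C) = asin(-2/29) = -3.9546°
wrap1 = π − 2β = 187.9091°
wrap2 = π + 2β = 172.0909°
tangent length = C·cosβ = 28.9310
L = r1·wrap1 + r2·wrap2 + 2·C·cosβ = 8·3.2796 + 6·3.0036 + 2·28.9310 = 102.1203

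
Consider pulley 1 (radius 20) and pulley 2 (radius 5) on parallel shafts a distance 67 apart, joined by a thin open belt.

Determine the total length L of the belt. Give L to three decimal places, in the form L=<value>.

L=215.912

open belt: β = asin((r2−r1)/C) = asin(-15/67) = -12.9371°
wrap1 = π − 2β = 205.8741°
wrap2 = π + 2β = 154.1259°
tangent length = C·cosβ = 65.2993
L = r1·wrap1 + r2·wrap2 + 2·C·cosβ = 20·3.5932 + 5·2.6900 + 2·65.2993 = 215.9123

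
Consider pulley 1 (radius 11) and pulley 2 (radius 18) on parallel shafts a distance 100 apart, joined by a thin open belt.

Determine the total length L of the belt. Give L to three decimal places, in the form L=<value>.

L=291.596

open belt: β = asin((r2−r1)/C) = asin(7/100) = 4.0140°
wrap1 = π − 2β = 171.9720°
wrap2 = π + 2β = 188.0280°
tangent length = C·cosβ = 99.7547
L = r1·wrap1 + r2·wrap2 + 2·C·cosβ = 11·3.0015 + 18·3.2817 + 2·99.7547 = 291.5964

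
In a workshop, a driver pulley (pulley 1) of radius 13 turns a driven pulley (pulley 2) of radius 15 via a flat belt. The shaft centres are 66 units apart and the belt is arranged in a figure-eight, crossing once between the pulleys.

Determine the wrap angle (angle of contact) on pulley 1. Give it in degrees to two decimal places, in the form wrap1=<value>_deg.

wrap1=230.21_deg

crossed belt: β = asin((r1+r2)/C) = asin(28/66) = 25.1027°
wrap1 = wrap2 = π + 2β = 230.2054°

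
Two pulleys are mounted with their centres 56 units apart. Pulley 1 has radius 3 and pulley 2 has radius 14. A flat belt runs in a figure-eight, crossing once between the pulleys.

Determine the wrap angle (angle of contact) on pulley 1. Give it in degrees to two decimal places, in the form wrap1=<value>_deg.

crossed belt: β = asin((r1+r2)/C) = asin(17/56) = 17.6722°
wrap1 = wrap2 = π + 2β = 215.3445°

wrap1=215.34_deg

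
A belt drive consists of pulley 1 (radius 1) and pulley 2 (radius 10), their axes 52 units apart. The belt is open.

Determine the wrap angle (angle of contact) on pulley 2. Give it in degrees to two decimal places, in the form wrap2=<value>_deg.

wrap2=199.93_deg

open belt: β = asin((r2−r1)/C) = asin(9/52) = 9.9668°
wrap1 = π − 2β = 160.0665°
wrap2 = π + 2β = 199.9335°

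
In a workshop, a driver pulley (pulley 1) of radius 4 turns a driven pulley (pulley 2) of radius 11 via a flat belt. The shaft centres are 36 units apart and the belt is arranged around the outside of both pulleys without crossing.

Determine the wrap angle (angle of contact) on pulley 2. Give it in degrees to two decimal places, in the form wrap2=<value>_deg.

open belt: β = asin((r2−r1)/C) = asin(7/36) = 11.2123°
wrap1 = π − 2β = 157.5755°
wrap2 = π + 2β = 202.4245°

wrap2=202.42_deg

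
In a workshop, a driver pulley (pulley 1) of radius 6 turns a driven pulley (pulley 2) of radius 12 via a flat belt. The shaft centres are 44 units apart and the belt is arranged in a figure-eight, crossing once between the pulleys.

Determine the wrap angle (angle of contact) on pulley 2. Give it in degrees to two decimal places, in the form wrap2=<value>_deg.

wrap2=228.30_deg

crossed belt: β = asin((r1+r2)/C) = asin(18/44) = 24.1477°
wrap1 = wrap2 = π + 2β = 228.2955°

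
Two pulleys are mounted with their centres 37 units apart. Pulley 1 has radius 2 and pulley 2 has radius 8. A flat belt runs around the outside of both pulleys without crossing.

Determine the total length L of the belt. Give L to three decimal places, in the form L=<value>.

open belt: β = asin((r2−r1)/C) = asin(6/37) = 9.3324°
wrap1 = π − 2β = 161.3352°
wrap2 = π + 2β = 198.6648°
tangent length = C·cosβ = 36.5103
L = r1·wrap1 + r2·wrap2 + 2·C·cosβ = 2·2.8158 + 8·3.4674 + 2·36.5103 = 106.3910

L=106.391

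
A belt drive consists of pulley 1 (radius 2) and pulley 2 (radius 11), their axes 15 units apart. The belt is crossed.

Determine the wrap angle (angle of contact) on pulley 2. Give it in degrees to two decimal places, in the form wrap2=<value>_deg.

crossed belt: β = asin((r1+r2)/C) = asin(13/15) = 60.0736°
wrap1 = wrap2 = π + 2β = 300.1471°

wrap2=300.15_deg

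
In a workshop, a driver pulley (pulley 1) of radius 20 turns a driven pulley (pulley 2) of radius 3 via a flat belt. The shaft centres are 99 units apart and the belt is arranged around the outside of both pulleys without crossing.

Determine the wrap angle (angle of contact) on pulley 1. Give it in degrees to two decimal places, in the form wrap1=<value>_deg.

wrap1=199.78_deg

open belt: β = asin((r2−r1)/C) = asin(-17/99) = -9.8877°
wrap1 = π − 2β = 199.7753°
wrap2 = π + 2β = 160.2247°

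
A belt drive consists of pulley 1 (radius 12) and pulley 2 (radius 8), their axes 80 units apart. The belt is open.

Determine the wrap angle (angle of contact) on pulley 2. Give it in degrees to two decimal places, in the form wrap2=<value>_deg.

open belt: β = asin((r2−r1)/C) = asin(-4/80) = -2.8660°
wrap1 = π − 2β = 185.7320°
wrap2 = π + 2β = 174.2680°

wrap2=174.27_deg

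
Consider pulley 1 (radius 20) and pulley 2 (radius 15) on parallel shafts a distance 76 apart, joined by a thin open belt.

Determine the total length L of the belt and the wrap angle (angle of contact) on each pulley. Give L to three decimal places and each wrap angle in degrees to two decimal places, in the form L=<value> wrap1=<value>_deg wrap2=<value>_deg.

L=262.285 wrap1=187.54_deg wrap2=172.46_deg

open belt: β = asin((r2−r1)/C) = asin(-5/76) = -3.7722°
wrap1 = π − 2β = 187.5444°
wrap2 = π + 2β = 172.4556°
tangent length = C·cosβ = 75.8353
L = r1·wrap1 + r2·wrap2 + 2·C·cosβ = 20·3.2733 + 15·3.0099 + 2·75.8353 = 262.2848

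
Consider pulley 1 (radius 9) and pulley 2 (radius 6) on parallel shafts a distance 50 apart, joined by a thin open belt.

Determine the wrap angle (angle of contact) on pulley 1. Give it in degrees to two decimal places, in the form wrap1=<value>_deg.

open belt: β = asin((r2−r1)/C) = asin(-3/50) = -3.4398°
wrap1 = π − 2β = 186.8796°
wrap2 = π + 2β = 173.1204°

wrap1=186.88_deg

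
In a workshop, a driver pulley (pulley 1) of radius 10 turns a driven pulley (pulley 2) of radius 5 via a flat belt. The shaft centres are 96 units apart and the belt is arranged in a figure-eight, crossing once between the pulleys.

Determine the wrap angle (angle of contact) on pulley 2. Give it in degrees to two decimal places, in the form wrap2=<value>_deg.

wrap2=197.98_deg

crossed belt: β = asin((r1+r2)/C) = asin(15/96) = 8.9893°
wrap1 = wrap2 = π + 2β = 197.9786°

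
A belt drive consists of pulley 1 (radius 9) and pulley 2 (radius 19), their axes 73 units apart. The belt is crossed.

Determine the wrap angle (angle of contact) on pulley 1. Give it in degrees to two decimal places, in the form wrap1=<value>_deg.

wrap1=225.11_deg

crossed belt: β = asin((r1+r2)/C) = asin(28/73) = 22.5545°
wrap1 = wrap2 = π + 2β = 225.1089°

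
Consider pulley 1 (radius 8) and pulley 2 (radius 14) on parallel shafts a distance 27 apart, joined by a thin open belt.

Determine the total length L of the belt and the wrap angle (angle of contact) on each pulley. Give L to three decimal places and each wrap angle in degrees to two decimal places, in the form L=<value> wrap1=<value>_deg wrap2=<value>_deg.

L=124.454 wrap1=154.32_deg wrap2=205.68_deg

open belt: β = asin((r2−r1)/C) = asin(6/27) = 12.8396°
wrap1 = π − 2β = 154.3208°
wrap2 = π + 2β = 205.6792°
tangent length = C·cosβ = 26.3249
L = r1·wrap1 + r2·wrap2 + 2·C·cosβ = 8·2.6934 + 14·3.5898 + 2·26.3249 = 124.4539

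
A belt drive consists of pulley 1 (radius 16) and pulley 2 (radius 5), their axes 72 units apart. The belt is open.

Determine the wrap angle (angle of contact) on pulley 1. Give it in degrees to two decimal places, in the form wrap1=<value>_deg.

open belt: β = asin((r2−r1)/C) = asin(-11/72) = -8.7879°
wrap1 = π − 2β = 197.5759°
wrap2 = π + 2β = 162.4241°

wrap1=197.58_deg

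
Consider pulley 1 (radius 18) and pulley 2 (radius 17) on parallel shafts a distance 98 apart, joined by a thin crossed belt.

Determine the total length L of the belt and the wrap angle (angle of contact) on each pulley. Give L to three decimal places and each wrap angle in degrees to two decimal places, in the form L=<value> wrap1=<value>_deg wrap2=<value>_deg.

crossed belt: β = asin((r1+r2)/C) = asin(35/98) = 20.9248°
wrap1 = wrap2 = π + 2β = 221.8497°
tangent length = C·cosβ = 91.5369
L = (r1+r2)·wrap + 2·C·cosβ = 35·3.8720 + 2·91.5369 = 318.5940

L=318.594 wrap1=221.85_deg wrap2=221.85_deg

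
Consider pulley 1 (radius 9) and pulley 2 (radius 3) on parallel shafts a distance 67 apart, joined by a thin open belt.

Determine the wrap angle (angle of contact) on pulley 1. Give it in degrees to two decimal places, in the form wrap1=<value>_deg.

open belt: β = asin((r2−r1)/C) = asin(-6/67) = -5.1378°
wrap1 = π − 2β = 190.2757°
wrap2 = π + 2β = 169.7243°

wrap1=190.28_deg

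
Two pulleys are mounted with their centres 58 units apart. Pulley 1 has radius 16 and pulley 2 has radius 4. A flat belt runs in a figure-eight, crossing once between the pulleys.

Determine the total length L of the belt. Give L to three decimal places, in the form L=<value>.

L=185.799

crossed belt: β = asin((r1+r2)/C) = asin(20/58) = 20.1713°
wrap1 = wrap2 = π + 2β = 220.3425°
tangent length = C·cosβ = 54.4426
L = (r1+r2)·wrap + 2·C·cosβ = 20·3.8457 + 2·54.4426 = 185.7993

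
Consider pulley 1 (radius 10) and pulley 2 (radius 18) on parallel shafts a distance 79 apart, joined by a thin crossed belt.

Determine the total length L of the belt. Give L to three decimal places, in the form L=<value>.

crossed belt: β = asin((r1+r2)/C) = asin(28/79) = 20.7585°
wrap1 = wrap2 = π + 2β = 221.5171°
tangent length = C·cosβ = 73.8715
L = (r1+r2)·wrap + 2·C·cosβ = 28·3.8662 + 2·73.8715 = 255.9967

L=255.997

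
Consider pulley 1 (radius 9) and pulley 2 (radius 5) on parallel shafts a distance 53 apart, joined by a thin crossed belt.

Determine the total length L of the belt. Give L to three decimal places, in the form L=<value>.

crossed belt: β = asin((r1+r2)/C) = asin(14/53) = 15.3165°
wrap1 = wrap2 = π + 2β = 210.6330°
tangent length = C·cosβ = 51.1175
L = (r1+r2)·wrap + 2·C·cosβ = 14·3.6762 + 2·51.1175 = 153.7024

L=153.702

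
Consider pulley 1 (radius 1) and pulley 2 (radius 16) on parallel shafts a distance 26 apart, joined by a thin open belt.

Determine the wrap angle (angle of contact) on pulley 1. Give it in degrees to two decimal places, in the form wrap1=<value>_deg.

wrap1=109.53_deg

open belt: β = asin((r2−r1)/C) = asin(15/26) = 35.2344°
wrap1 = π − 2β = 109.5312°
wrap2 = π + 2β = 250.4688°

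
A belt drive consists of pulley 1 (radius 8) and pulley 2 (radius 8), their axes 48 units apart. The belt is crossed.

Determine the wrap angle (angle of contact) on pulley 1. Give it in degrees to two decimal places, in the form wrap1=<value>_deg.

crossed belt: β = asin((r1+r2)/C) = asin(16/48) = 19.4712°
wrap1 = wrap2 = π + 2β = 218.9424°

wrap1=218.94_deg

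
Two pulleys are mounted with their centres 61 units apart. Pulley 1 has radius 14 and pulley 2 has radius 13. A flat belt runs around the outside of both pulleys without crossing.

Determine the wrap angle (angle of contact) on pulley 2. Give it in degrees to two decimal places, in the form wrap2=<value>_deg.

wrap2=178.12_deg

open belt: β = asin((r2−r1)/C) = asin(-1/61) = -0.9393°
wrap1 = π − 2β = 181.8786°
wrap2 = π + 2β = 178.1214°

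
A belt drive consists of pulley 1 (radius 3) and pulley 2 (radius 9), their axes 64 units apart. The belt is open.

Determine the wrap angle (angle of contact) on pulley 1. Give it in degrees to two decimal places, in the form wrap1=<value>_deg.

open belt: β = asin((r2−r1)/C) = asin(6/64) = 5.3794°
wrap1 = π − 2β = 169.2412°
wrap2 = π + 2β = 190.7588°

wrap1=169.24_deg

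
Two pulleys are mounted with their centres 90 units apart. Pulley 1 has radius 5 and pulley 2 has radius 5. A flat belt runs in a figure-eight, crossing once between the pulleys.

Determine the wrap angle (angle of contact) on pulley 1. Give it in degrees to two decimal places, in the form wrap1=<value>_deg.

wrap1=192.76_deg

crossed belt: β = asin((r1+r2)/C) = asin(10/90) = 6.3794°
wrap1 = wrap2 = π + 2β = 192.7587°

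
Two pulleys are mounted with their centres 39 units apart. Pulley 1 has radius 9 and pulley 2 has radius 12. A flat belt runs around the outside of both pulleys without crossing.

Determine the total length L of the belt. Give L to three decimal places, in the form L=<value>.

L=144.204

open belt: β = asin((r2−r1)/C) = asin(3/39) = 4.4117°
wrap1 = π − 2β = 171.1765°
wrap2 = π + 2β = 188.8235°
tangent length = C·cosβ = 38.8844
L = r1·wrap1 + r2·wrap2 + 2·C·cosβ = 9·2.9876 + 12·3.2956 + 2·38.8844 = 144.2043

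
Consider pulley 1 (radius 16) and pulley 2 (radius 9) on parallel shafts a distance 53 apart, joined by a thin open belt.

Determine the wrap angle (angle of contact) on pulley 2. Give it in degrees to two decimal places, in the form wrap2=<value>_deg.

open belt: β = asin((r2−r1)/C) = asin(-7/53) = -7.5895°
wrap1 = π − 2β = 195.1791°
wrap2 = π + 2β = 164.8209°

wrap2=164.82_deg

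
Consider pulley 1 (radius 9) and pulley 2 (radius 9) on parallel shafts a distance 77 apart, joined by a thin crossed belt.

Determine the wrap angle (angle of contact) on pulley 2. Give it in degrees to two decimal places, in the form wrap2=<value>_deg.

wrap2=207.04_deg

crossed belt: β = asin((r1+r2)/C) = asin(18/77) = 13.5189°
wrap1 = wrap2 = π + 2β = 207.0378°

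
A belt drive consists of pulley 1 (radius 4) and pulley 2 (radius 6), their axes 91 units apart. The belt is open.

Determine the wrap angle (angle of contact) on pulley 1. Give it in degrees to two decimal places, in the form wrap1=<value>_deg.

wrap1=177.48_deg

open belt: β = asin((r2−r1)/C) = asin(2/91) = 1.2593°
wrap1 = π − 2β = 177.4813°
wrap2 = π + 2β = 182.5187°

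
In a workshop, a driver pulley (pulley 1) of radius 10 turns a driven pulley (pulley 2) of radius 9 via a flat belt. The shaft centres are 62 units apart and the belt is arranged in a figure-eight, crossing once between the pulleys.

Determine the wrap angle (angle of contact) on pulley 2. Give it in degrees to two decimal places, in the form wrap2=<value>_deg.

wrap2=215.69_deg

crossed belt: β = asin((r1+r2)/C) = asin(19/62) = 17.8455°
wrap1 = wrap2 = π + 2β = 215.6910°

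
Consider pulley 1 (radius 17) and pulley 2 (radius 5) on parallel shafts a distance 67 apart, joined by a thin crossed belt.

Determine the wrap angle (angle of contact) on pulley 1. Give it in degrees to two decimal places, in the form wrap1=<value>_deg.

wrap1=218.34_deg

crossed belt: β = asin((r1+r2)/C) = asin(22/67) = 19.1692°
wrap1 = wrap2 = π + 2β = 218.3383°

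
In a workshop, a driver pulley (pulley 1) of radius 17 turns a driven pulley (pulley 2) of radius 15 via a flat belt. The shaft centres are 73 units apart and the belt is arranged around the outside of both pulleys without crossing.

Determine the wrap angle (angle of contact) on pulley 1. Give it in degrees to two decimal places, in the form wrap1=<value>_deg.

wrap1=183.14_deg

open belt: β = asin((r2−r1)/C) = asin(-2/73) = -1.5699°
wrap1 = π − 2β = 183.1399°
wrap2 = π + 2β = 176.8601°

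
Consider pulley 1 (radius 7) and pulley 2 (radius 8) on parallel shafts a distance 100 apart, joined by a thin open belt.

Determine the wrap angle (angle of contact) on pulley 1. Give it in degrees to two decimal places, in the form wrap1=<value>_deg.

open belt: β = asin((r2−r1)/C) = asin(1/100) = 0.5730°
wrap1 = π − 2β = 178.8541°
wrap2 = π + 2β = 181.1459°

wrap1=178.85_deg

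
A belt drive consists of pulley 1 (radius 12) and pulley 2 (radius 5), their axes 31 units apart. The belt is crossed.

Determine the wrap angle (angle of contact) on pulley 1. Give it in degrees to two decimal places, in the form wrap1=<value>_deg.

crossed belt: β = asin((r1+r2)/C) = asin(17/31) = 33.2564°
wrap1 = wrap2 = π + 2β = 246.5129°

wrap1=246.51_deg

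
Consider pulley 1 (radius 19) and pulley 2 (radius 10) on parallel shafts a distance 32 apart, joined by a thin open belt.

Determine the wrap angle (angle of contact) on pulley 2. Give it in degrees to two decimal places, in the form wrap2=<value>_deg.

open belt: β = asin((r2−r1)/C) = asin(-9/32) = -16.3348°
wrap1 = π − 2β = 212.6696°
wrap2 = π + 2β = 147.3304°

wrap2=147.33_deg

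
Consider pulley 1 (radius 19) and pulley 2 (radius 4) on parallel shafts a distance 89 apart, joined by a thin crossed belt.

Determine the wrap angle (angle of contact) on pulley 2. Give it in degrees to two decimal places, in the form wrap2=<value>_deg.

crossed belt: β = asin((r1+r2)/C) = asin(23/89) = 14.9767°
wrap1 = wrap2 = π + 2β = 209.9535°

wrap2=209.95_deg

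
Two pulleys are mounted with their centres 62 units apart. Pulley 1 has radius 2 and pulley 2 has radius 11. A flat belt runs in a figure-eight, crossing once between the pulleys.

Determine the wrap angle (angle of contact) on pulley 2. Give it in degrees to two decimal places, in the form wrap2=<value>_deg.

crossed belt: β = asin((r1+r2)/C) = asin(13/62) = 12.1034°
wrap1 = wrap2 = π + 2β = 204.2069°

wrap2=204.21_deg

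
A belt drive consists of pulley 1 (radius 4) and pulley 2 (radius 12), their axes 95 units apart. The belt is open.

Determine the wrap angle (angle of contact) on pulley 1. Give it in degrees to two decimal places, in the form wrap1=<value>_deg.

open belt: β = asin((r2−r1)/C) = asin(8/95) = 4.8306°
wrap1 = π − 2β = 170.3387°
wrap2 = π + 2β = 189.6613°

wrap1=170.34_deg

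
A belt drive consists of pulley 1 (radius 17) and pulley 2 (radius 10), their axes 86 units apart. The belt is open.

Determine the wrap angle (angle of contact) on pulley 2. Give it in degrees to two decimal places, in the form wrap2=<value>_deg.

wrap2=170.66_deg

open belt: β = asin((r2−r1)/C) = asin(-7/86) = -4.6688°
wrap1 = π − 2β = 189.3375°
wrap2 = π + 2β = 170.6625°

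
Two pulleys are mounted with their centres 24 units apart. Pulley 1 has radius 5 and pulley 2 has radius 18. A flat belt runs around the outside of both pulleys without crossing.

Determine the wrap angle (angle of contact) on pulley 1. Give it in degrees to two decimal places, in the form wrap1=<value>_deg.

wrap1=114.41_deg

open belt: β = asin((r2−r1)/C) = asin(13/24) = 32.7972°
wrap1 = π − 2β = 114.4057°
wrap2 = π + 2β = 245.5943°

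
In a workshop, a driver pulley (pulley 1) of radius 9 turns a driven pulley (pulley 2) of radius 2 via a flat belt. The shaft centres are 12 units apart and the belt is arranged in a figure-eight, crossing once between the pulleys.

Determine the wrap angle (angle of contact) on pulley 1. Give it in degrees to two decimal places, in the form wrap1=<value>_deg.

crossed belt: β = asin((r1+r2)/C) = asin(11/12) = 66.4435°
wrap1 = wrap2 = π + 2β = 312.8871°

wrap1=312.89_deg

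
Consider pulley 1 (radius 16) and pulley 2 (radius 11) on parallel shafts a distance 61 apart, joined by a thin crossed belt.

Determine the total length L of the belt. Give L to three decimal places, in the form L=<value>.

L=218.982

crossed belt: β = asin((r1+r2)/C) = asin(27/61) = 26.2714°
wrap1 = wrap2 = π + 2β = 232.5427°
tangent length = C·cosβ = 54.6992
L = (r1+r2)·wrap + 2·C·cosβ = 27·4.0586 + 2·54.6992 = 218.9815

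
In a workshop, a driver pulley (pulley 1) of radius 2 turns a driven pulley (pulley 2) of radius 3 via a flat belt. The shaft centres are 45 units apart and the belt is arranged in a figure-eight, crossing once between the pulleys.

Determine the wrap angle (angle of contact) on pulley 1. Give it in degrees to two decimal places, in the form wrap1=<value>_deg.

wrap1=192.76_deg

crossed belt: β = asin((r1+r2)/C) = asin(5/45) = 6.3794°
wrap1 = wrap2 = π + 2β = 192.7587°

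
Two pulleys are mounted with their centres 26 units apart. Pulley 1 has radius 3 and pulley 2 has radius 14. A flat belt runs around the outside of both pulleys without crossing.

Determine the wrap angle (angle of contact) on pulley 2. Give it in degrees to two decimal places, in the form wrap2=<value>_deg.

open belt: β = asin((r2−r1)/C) = asin(11/26) = 25.0290°
wrap1 = π − 2β = 129.9420°
wrap2 = π + 2β = 230.0580°

wrap2=230.06_deg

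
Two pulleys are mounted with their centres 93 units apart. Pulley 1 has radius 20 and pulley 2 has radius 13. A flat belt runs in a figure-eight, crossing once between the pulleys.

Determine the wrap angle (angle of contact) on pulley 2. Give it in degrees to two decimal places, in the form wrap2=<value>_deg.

wrap2=221.57_deg

crossed belt: β = asin((r1+r2)/C) = asin(33/93) = 20.7836°
wrap1 = wrap2 = π + 2β = 221.5671°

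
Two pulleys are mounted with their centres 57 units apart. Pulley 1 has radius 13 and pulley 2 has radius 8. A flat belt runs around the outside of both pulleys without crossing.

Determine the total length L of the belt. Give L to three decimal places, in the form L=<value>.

open belt: β = asin((r2−r1)/C) = asin(-5/57) = -5.0324°
wrap1 = π − 2β = 190.0648°
wrap2 = π + 2β = 169.9352°
tangent length = C·cosβ = 56.7803
L = r1·wrap1 + r2·wrap2 + 2·C·cosβ = 13·3.3173 + 8·2.9659 + 2·56.7803 = 180.4123

L=180.412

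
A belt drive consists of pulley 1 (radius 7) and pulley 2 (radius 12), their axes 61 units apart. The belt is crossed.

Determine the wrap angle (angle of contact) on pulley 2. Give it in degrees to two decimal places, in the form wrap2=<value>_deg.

crossed belt: β = asin((r1+r2)/C) = asin(19/61) = 18.1482°
wrap1 = wrap2 = π + 2β = 216.2963°

wrap2=216.30_deg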